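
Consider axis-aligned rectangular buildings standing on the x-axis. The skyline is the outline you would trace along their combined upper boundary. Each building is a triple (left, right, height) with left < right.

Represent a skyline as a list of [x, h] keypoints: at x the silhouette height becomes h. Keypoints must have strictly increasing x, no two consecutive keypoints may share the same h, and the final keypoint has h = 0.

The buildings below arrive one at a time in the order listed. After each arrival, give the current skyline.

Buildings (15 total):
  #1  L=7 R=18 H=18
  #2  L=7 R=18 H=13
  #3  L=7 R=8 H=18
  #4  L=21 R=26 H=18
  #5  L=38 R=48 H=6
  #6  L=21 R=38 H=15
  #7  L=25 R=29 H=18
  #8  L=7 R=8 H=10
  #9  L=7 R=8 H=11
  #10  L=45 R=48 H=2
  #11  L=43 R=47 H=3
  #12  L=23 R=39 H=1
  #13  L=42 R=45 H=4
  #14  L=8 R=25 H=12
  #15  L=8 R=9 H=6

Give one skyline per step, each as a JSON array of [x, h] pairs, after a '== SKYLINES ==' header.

== SKYLINES ==
[[7,18],[18,0]]
[[7,18],[18,0]]
[[7,18],[18,0]]
[[7,18],[18,0],[21,18],[26,0]]
[[7,18],[18,0],[21,18],[26,0],[38,6],[48,0]]
[[7,18],[18,0],[21,18],[26,15],[38,6],[48,0]]
[[7,18],[18,0],[21,18],[29,15],[38,6],[48,0]]
[[7,18],[18,0],[21,18],[29,15],[38,6],[48,0]]
[[7,18],[18,0],[21,18],[29,15],[38,6],[48,0]]
[[7,18],[18,0],[21,18],[29,15],[38,6],[48,0]]
[[7,18],[18,0],[21,18],[29,15],[38,6],[48,0]]
[[7,18],[18,0],[21,18],[29,15],[38,6],[48,0]]
[[7,18],[18,0],[21,18],[29,15],[38,6],[48,0]]
[[7,18],[18,12],[21,18],[29,15],[38,6],[48,0]]
[[7,18],[18,12],[21,18],[29,15],[38,6],[48,0]]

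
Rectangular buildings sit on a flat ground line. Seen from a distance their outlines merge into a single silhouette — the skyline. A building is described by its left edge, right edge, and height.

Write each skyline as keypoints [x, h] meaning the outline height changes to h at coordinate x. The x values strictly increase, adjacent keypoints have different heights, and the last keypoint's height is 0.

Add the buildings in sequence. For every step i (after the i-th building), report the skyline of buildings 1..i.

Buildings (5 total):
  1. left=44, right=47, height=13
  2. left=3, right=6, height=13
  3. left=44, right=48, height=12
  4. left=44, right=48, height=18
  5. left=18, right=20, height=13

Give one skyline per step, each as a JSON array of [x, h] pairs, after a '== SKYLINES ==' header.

== SKYLINES ==
[[44,13],[47,0]]
[[3,13],[6,0],[44,13],[47,0]]
[[3,13],[6,0],[44,13],[47,12],[48,0]]
[[3,13],[6,0],[44,18],[48,0]]
[[3,13],[6,0],[18,13],[20,0],[44,18],[48,0]]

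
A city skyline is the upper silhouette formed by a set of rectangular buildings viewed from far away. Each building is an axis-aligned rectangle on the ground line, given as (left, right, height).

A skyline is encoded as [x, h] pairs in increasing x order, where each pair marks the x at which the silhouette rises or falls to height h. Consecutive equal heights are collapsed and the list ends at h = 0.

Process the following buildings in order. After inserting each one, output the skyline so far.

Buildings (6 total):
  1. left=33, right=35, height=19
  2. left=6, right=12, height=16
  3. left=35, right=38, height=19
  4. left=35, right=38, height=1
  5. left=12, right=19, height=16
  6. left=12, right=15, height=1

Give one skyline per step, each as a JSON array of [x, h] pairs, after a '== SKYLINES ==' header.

== SKYLINES ==
[[33,19],[35,0]]
[[6,16],[12,0],[33,19],[35,0]]
[[6,16],[12,0],[33,19],[38,0]]
[[6,16],[12,0],[33,19],[38,0]]
[[6,16],[19,0],[33,19],[38,0]]
[[6,16],[19,0],[33,19],[38,0]]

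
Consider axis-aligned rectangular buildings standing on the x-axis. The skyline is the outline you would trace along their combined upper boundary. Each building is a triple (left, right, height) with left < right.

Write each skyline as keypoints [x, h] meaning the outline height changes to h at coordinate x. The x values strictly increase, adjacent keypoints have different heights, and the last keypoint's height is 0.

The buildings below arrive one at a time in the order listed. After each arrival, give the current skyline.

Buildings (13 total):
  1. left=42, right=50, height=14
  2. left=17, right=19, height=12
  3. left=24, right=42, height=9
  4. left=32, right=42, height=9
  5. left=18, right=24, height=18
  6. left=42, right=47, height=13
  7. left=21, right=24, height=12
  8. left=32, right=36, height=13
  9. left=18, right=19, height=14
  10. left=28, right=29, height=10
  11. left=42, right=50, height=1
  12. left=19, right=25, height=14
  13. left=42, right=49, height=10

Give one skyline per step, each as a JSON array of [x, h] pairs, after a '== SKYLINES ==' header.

== SKYLINES ==
[[42,14],[50,0]]
[[17,12],[19,0],[42,14],[50,0]]
[[17,12],[19,0],[24,9],[42,14],[50,0]]
[[17,12],[19,0],[24,9],[42,14],[50,0]]
[[17,12],[18,18],[24,9],[42,14],[50,0]]
[[17,12],[18,18],[24,9],[42,14],[50,0]]
[[17,12],[18,18],[24,9],[42,14],[50,0]]
[[17,12],[18,18],[24,9],[32,13],[36,9],[42,14],[50,0]]
[[17,12],[18,18],[24,9],[32,13],[36,9],[42,14],[50,0]]
[[17,12],[18,18],[24,9],[28,10],[29,9],[32,13],[36,9],[42,14],[50,0]]
[[17,12],[18,18],[24,9],[28,10],[29,9],[32,13],[36,9],[42,14],[50,0]]
[[17,12],[18,18],[24,14],[25,9],[28,10],[29,9],[32,13],[36,9],[42,14],[50,0]]
[[17,12],[18,18],[24,14],[25,9],[28,10],[29,9],[32,13],[36,9],[42,14],[50,0]]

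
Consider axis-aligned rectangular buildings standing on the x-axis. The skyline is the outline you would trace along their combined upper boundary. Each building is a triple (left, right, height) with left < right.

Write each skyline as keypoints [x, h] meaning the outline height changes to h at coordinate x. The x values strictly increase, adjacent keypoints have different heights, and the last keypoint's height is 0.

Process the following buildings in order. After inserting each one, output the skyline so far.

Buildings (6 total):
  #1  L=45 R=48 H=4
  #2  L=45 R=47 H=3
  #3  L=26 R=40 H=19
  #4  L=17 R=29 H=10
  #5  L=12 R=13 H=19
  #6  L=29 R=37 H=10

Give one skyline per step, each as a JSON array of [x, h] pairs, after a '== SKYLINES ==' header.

== SKYLINES ==
[[45,4],[48,0]]
[[45,4],[48,0]]
[[26,19],[40,0],[45,4],[48,0]]
[[17,10],[26,19],[40,0],[45,4],[48,0]]
[[12,19],[13,0],[17,10],[26,19],[40,0],[45,4],[48,0]]
[[12,19],[13,0],[17,10],[26,19],[40,0],[45,4],[48,0]]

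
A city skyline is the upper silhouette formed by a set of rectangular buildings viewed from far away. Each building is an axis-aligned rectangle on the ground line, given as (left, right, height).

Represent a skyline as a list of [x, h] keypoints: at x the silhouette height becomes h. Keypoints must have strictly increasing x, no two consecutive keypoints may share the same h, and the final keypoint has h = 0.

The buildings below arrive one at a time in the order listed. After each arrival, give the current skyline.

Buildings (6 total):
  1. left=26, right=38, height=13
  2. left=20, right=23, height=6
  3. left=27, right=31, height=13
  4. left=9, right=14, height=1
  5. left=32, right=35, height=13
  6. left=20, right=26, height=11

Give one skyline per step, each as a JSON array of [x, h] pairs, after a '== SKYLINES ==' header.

== SKYLINES ==
[[26,13],[38,0]]
[[20,6],[23,0],[26,13],[38,0]]
[[20,6],[23,0],[26,13],[38,0]]
[[9,1],[14,0],[20,6],[23,0],[26,13],[38,0]]
[[9,1],[14,0],[20,6],[23,0],[26,13],[38,0]]
[[9,1],[14,0],[20,11],[26,13],[38,0]]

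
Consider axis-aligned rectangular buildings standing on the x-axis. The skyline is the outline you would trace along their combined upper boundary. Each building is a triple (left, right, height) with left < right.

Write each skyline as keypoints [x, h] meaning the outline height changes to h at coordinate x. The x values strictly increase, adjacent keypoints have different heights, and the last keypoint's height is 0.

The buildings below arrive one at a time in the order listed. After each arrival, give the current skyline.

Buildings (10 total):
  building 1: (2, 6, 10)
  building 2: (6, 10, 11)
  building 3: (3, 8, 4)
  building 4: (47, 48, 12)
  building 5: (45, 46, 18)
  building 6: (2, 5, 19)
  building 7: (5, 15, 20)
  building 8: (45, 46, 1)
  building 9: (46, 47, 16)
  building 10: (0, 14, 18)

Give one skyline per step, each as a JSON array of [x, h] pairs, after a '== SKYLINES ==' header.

== SKYLINES ==
[[2,10],[6,0]]
[[2,10],[6,11],[10,0]]
[[2,10],[6,11],[10,0]]
[[2,10],[6,11],[10,0],[47,12],[48,0]]
[[2,10],[6,11],[10,0],[45,18],[46,0],[47,12],[48,0]]
[[2,19],[5,10],[6,11],[10,0],[45,18],[46,0],[47,12],[48,0]]
[[2,19],[5,20],[15,0],[45,18],[46,0],[47,12],[48,0]]
[[2,19],[5,20],[15,0],[45,18],[46,0],[47,12],[48,0]]
[[2,19],[5,20],[15,0],[45,18],[46,16],[47,12],[48,0]]
[[0,18],[2,19],[5,20],[15,0],[45,18],[46,16],[47,12],[48,0]]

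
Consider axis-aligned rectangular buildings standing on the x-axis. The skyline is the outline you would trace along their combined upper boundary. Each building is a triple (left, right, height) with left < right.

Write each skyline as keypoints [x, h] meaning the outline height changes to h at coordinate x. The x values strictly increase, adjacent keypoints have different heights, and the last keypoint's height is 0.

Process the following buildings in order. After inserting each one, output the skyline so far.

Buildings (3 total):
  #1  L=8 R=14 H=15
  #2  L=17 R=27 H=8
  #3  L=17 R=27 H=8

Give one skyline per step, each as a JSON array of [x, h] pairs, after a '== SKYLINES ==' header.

== SKYLINES ==
[[8,15],[14,0]]
[[8,15],[14,0],[17,8],[27,0]]
[[8,15],[14,0],[17,8],[27,0]]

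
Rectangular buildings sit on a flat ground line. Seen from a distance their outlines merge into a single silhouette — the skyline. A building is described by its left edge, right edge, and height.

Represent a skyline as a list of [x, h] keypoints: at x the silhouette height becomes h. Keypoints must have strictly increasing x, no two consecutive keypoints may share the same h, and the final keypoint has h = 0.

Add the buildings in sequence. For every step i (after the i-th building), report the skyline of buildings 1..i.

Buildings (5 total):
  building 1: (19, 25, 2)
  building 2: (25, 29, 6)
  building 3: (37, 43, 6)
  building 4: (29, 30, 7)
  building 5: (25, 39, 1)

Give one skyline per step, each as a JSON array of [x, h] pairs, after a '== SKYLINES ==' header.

== SKYLINES ==
[[19,2],[25,0]]
[[19,2],[25,6],[29,0]]
[[19,2],[25,6],[29,0],[37,6],[43,0]]
[[19,2],[25,6],[29,7],[30,0],[37,6],[43,0]]
[[19,2],[25,6],[29,7],[30,1],[37,6],[43,0]]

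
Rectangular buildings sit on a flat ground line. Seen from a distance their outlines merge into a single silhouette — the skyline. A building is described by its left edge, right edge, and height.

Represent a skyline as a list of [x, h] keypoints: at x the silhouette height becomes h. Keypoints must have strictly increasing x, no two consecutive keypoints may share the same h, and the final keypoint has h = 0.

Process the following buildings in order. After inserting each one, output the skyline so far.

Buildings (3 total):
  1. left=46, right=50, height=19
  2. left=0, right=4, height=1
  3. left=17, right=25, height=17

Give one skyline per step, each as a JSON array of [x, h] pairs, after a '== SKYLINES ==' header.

== SKYLINES ==
[[46,19],[50,0]]
[[0,1],[4,0],[46,19],[50,0]]
[[0,1],[4,0],[17,17],[25,0],[46,19],[50,0]]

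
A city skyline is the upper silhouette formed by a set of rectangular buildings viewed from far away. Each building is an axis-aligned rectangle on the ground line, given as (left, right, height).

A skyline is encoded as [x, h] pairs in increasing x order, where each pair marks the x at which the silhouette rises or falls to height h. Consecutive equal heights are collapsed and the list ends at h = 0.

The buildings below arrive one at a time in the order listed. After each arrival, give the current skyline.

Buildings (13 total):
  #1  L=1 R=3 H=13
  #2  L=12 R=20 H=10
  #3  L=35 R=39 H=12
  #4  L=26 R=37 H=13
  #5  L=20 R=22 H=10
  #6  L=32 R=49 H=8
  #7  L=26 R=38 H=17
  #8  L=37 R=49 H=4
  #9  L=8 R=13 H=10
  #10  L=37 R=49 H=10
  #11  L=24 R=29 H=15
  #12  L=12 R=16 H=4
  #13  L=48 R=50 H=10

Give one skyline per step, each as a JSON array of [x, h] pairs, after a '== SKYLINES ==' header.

== SKYLINES ==
[[1,13],[3,0]]
[[1,13],[3,0],[12,10],[20,0]]
[[1,13],[3,0],[12,10],[20,0],[35,12],[39,0]]
[[1,13],[3,0],[12,10],[20,0],[26,13],[37,12],[39,0]]
[[1,13],[3,0],[12,10],[22,0],[26,13],[37,12],[39,0]]
[[1,13],[3,0],[12,10],[22,0],[26,13],[37,12],[39,8],[49,0]]
[[1,13],[3,0],[12,10],[22,0],[26,17],[38,12],[39,8],[49,0]]
[[1,13],[3,0],[12,10],[22,0],[26,17],[38,12],[39,8],[49,0]]
[[1,13],[3,0],[8,10],[22,0],[26,17],[38,12],[39,8],[49,0]]
[[1,13],[3,0],[8,10],[22,0],[26,17],[38,12],[39,10],[49,0]]
[[1,13],[3,0],[8,10],[22,0],[24,15],[26,17],[38,12],[39,10],[49,0]]
[[1,13],[3,0],[8,10],[22,0],[24,15],[26,17],[38,12],[39,10],[49,0]]
[[1,13],[3,0],[8,10],[22,0],[24,15],[26,17],[38,12],[39,10],[50,0]]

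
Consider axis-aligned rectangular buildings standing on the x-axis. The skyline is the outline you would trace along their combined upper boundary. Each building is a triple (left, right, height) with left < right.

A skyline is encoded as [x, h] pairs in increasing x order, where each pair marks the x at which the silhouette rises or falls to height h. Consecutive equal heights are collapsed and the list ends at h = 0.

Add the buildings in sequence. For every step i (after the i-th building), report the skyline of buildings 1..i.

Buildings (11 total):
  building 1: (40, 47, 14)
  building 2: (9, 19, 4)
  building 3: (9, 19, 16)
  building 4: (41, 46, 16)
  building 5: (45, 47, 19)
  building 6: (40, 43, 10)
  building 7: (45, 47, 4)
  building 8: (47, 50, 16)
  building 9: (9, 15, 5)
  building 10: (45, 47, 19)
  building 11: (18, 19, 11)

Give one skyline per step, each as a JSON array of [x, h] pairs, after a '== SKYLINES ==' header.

== SKYLINES ==
[[40,14],[47,0]]
[[9,4],[19,0],[40,14],[47,0]]
[[9,16],[19,0],[40,14],[47,0]]
[[9,16],[19,0],[40,14],[41,16],[46,14],[47,0]]
[[9,16],[19,0],[40,14],[41,16],[45,19],[47,0]]
[[9,16],[19,0],[40,14],[41,16],[45,19],[47,0]]
[[9,16],[19,0],[40,14],[41,16],[45,19],[47,0]]
[[9,16],[19,0],[40,14],[41,16],[45,19],[47,16],[50,0]]
[[9,16],[19,0],[40,14],[41,16],[45,19],[47,16],[50,0]]
[[9,16],[19,0],[40,14],[41,16],[45,19],[47,16],[50,0]]
[[9,16],[19,0],[40,14],[41,16],[45,19],[47,16],[50,0]]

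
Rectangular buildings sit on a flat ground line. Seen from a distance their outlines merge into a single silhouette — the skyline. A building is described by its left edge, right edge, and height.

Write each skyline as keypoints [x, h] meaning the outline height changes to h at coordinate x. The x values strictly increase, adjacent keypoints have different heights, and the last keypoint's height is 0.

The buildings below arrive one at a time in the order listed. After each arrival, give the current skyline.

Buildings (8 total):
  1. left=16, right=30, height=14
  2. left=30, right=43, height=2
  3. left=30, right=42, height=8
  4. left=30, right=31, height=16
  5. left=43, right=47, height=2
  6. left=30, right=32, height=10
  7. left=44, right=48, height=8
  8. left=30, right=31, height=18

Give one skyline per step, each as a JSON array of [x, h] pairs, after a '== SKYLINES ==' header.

== SKYLINES ==
[[16,14],[30,0]]
[[16,14],[30,2],[43,0]]
[[16,14],[30,8],[42,2],[43,0]]
[[16,14],[30,16],[31,8],[42,2],[43,0]]
[[16,14],[30,16],[31,8],[42,2],[47,0]]
[[16,14],[30,16],[31,10],[32,8],[42,2],[47,0]]
[[16,14],[30,16],[31,10],[32,8],[42,2],[44,8],[48,0]]
[[16,14],[30,18],[31,10],[32,8],[42,2],[44,8],[48,0]]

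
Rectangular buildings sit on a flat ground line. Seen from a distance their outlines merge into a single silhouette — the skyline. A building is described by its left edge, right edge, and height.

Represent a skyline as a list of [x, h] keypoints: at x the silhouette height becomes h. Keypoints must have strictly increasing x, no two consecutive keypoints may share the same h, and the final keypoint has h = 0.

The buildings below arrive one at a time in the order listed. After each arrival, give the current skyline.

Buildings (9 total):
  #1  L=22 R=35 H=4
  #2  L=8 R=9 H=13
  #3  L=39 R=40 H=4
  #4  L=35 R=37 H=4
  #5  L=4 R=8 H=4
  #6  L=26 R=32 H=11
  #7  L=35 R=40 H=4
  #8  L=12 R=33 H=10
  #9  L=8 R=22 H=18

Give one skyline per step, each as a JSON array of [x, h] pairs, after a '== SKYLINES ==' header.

== SKYLINES ==
[[22,4],[35,0]]
[[8,13],[9,0],[22,4],[35,0]]
[[8,13],[9,0],[22,4],[35,0],[39,4],[40,0]]
[[8,13],[9,0],[22,4],[37,0],[39,4],[40,0]]
[[4,4],[8,13],[9,0],[22,4],[37,0],[39,4],[40,0]]
[[4,4],[8,13],[9,0],[22,4],[26,11],[32,4],[37,0],[39,4],[40,0]]
[[4,4],[8,13],[9,0],[22,4],[26,11],[32,4],[40,0]]
[[4,4],[8,13],[9,0],[12,10],[26,11],[32,10],[33,4],[40,0]]
[[4,4],[8,18],[22,10],[26,11],[32,10],[33,4],[40,0]]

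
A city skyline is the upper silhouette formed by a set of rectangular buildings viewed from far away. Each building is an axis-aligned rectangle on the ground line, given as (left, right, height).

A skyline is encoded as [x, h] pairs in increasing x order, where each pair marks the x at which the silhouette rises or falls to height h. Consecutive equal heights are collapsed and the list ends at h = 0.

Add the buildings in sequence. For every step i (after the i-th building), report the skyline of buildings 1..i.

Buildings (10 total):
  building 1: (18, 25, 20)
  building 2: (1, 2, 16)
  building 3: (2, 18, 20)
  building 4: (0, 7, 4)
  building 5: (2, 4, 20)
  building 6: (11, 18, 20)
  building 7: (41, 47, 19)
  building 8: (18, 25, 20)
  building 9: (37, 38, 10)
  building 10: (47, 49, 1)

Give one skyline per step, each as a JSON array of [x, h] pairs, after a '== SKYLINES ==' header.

== SKYLINES ==
[[18,20],[25,0]]
[[1,16],[2,0],[18,20],[25,0]]
[[1,16],[2,20],[25,0]]
[[0,4],[1,16],[2,20],[25,0]]
[[0,4],[1,16],[2,20],[25,0]]
[[0,4],[1,16],[2,20],[25,0]]
[[0,4],[1,16],[2,20],[25,0],[41,19],[47,0]]
[[0,4],[1,16],[2,20],[25,0],[41,19],[47,0]]
[[0,4],[1,16],[2,20],[25,0],[37,10],[38,0],[41,19],[47,0]]
[[0,4],[1,16],[2,20],[25,0],[37,10],[38,0],[41,19],[47,1],[49,0]]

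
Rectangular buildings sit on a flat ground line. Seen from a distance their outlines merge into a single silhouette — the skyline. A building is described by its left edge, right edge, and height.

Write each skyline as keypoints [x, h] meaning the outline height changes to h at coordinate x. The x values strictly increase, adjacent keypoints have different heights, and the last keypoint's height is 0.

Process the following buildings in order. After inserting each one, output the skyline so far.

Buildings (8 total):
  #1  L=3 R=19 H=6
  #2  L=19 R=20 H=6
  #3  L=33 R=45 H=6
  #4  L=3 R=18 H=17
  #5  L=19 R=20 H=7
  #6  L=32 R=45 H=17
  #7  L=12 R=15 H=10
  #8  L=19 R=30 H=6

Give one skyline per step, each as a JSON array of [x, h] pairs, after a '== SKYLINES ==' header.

== SKYLINES ==
[[3,6],[19,0]]
[[3,6],[20,0]]
[[3,6],[20,0],[33,6],[45,0]]
[[3,17],[18,6],[20,0],[33,6],[45,0]]
[[3,17],[18,6],[19,7],[20,0],[33,6],[45,0]]
[[3,17],[18,6],[19,7],[20,0],[32,17],[45,0]]
[[3,17],[18,6],[19,7],[20,0],[32,17],[45,0]]
[[3,17],[18,6],[19,7],[20,6],[30,0],[32,17],[45,0]]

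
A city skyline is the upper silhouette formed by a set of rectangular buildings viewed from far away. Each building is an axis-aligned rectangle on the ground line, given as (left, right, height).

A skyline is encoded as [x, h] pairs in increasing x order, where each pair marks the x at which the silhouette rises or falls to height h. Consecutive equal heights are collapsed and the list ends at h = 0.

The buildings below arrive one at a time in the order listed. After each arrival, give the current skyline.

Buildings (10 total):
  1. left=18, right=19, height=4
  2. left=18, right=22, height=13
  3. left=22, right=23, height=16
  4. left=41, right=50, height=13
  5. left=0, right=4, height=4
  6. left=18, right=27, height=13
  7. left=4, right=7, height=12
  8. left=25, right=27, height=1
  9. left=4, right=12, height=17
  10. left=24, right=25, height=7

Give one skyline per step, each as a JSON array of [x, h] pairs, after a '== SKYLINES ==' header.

== SKYLINES ==
[[18,4],[19,0]]
[[18,13],[22,0]]
[[18,13],[22,16],[23,0]]
[[18,13],[22,16],[23,0],[41,13],[50,0]]
[[0,4],[4,0],[18,13],[22,16],[23,0],[41,13],[50,0]]
[[0,4],[4,0],[18,13],[22,16],[23,13],[27,0],[41,13],[50,0]]
[[0,4],[4,12],[7,0],[18,13],[22,16],[23,13],[27,0],[41,13],[50,0]]
[[0,4],[4,12],[7,0],[18,13],[22,16],[23,13],[27,0],[41,13],[50,0]]
[[0,4],[4,17],[12,0],[18,13],[22,16],[23,13],[27,0],[41,13],[50,0]]
[[0,4],[4,17],[12,0],[18,13],[22,16],[23,13],[27,0],[41,13],[50,0]]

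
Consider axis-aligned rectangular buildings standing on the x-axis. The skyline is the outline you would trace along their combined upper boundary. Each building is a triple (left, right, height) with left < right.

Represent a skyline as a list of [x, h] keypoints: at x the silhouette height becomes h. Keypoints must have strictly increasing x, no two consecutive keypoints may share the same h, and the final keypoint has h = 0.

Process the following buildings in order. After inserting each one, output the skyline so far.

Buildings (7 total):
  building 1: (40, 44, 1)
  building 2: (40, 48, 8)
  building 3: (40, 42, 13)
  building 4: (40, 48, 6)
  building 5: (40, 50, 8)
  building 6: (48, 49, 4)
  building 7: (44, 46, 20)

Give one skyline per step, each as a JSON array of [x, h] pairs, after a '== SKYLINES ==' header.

== SKYLINES ==
[[40,1],[44,0]]
[[40,8],[48,0]]
[[40,13],[42,8],[48,0]]
[[40,13],[42,8],[48,0]]
[[40,13],[42,8],[50,0]]
[[40,13],[42,8],[50,0]]
[[40,13],[42,8],[44,20],[46,8],[50,0]]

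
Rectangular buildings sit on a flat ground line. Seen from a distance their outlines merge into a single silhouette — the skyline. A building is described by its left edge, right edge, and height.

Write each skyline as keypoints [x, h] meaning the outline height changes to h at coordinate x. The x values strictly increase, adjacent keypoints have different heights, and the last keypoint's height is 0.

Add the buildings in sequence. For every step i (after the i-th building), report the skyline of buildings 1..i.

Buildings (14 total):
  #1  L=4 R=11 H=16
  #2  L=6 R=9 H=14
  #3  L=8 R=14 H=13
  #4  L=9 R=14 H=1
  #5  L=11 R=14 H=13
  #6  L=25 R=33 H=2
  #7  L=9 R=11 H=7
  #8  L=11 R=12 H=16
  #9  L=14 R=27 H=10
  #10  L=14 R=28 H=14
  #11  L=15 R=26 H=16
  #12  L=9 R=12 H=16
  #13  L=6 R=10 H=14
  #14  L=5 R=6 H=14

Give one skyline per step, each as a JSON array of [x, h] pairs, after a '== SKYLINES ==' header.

== SKYLINES ==
[[4,16],[11,0]]
[[4,16],[11,0]]
[[4,16],[11,13],[14,0]]
[[4,16],[11,13],[14,0]]
[[4,16],[11,13],[14,0]]
[[4,16],[11,13],[14,0],[25,2],[33,0]]
[[4,16],[11,13],[14,0],[25,2],[33,0]]
[[4,16],[12,13],[14,0],[25,2],[33,0]]
[[4,16],[12,13],[14,10],[27,2],[33,0]]
[[4,16],[12,13],[14,14],[28,2],[33,0]]
[[4,16],[12,13],[14,14],[15,16],[26,14],[28,2],[33,0]]
[[4,16],[12,13],[14,14],[15,16],[26,14],[28,2],[33,0]]
[[4,16],[12,13],[14,14],[15,16],[26,14],[28,2],[33,0]]
[[4,16],[12,13],[14,14],[15,16],[26,14],[28,2],[33,0]]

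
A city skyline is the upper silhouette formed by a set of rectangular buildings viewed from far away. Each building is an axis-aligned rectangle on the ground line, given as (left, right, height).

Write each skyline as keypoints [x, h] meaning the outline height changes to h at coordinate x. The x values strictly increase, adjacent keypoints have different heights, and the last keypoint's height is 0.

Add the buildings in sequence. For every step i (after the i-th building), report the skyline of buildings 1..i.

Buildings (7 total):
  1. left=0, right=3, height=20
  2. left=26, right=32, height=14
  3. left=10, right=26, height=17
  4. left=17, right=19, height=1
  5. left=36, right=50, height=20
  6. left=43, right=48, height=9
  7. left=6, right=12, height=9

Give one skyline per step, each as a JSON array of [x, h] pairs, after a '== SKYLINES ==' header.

== SKYLINES ==
[[0,20],[3,0]]
[[0,20],[3,0],[26,14],[32,0]]
[[0,20],[3,0],[10,17],[26,14],[32,0]]
[[0,20],[3,0],[10,17],[26,14],[32,0]]
[[0,20],[3,0],[10,17],[26,14],[32,0],[36,20],[50,0]]
[[0,20],[3,0],[10,17],[26,14],[32,0],[36,20],[50,0]]
[[0,20],[3,0],[6,9],[10,17],[26,14],[32,0],[36,20],[50,0]]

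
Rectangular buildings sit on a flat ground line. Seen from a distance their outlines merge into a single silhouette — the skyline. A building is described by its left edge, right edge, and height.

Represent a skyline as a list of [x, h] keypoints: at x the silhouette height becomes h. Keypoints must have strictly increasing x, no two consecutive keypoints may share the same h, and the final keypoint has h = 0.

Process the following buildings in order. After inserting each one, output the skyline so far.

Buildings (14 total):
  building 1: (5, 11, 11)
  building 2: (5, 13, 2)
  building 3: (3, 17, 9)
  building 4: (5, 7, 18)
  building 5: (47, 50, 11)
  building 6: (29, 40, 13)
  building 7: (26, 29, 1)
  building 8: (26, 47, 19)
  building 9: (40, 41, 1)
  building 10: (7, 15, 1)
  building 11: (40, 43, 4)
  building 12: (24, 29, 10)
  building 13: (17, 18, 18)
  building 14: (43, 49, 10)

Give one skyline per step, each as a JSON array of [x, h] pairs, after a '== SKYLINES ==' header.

== SKYLINES ==
[[5,11],[11,0]]
[[5,11],[11,2],[13,0]]
[[3,9],[5,11],[11,9],[17,0]]
[[3,9],[5,18],[7,11],[11,9],[17,0]]
[[3,9],[5,18],[7,11],[11,9],[17,0],[47,11],[50,0]]
[[3,9],[5,18],[7,11],[11,9],[17,0],[29,13],[40,0],[47,11],[50,0]]
[[3,9],[5,18],[7,11],[11,9],[17,0],[26,1],[29,13],[40,0],[47,11],[50,0]]
[[3,9],[5,18],[7,11],[11,9],[17,0],[26,19],[47,11],[50,0]]
[[3,9],[5,18],[7,11],[11,9],[17,0],[26,19],[47,11],[50,0]]
[[3,9],[5,18],[7,11],[11,9],[17,0],[26,19],[47,11],[50,0]]
[[3,9],[5,18],[7,11],[11,9],[17,0],[26,19],[47,11],[50,0]]
[[3,9],[5,18],[7,11],[11,9],[17,0],[24,10],[26,19],[47,11],[50,0]]
[[3,9],[5,18],[7,11],[11,9],[17,18],[18,0],[24,10],[26,19],[47,11],[50,0]]
[[3,9],[5,18],[7,11],[11,9],[17,18],[18,0],[24,10],[26,19],[47,11],[50,0]]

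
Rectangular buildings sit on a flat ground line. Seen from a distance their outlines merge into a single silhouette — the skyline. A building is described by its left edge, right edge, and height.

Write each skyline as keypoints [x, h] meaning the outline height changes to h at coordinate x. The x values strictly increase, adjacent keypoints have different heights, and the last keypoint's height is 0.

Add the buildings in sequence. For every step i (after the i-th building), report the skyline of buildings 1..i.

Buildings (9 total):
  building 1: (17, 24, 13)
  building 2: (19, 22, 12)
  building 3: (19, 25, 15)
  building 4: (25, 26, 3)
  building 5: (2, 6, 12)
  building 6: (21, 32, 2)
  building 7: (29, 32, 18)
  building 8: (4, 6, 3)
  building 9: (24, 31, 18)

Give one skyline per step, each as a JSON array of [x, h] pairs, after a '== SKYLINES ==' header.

== SKYLINES ==
[[17,13],[24,0]]
[[17,13],[24,0]]
[[17,13],[19,15],[25,0]]
[[17,13],[19,15],[25,3],[26,0]]
[[2,12],[6,0],[17,13],[19,15],[25,3],[26,0]]
[[2,12],[6,0],[17,13],[19,15],[25,3],[26,2],[32,0]]
[[2,12],[6,0],[17,13],[19,15],[25,3],[26,2],[29,18],[32,0]]
[[2,12],[6,0],[17,13],[19,15],[25,3],[26,2],[29,18],[32,0]]
[[2,12],[6,0],[17,13],[19,15],[24,18],[32,0]]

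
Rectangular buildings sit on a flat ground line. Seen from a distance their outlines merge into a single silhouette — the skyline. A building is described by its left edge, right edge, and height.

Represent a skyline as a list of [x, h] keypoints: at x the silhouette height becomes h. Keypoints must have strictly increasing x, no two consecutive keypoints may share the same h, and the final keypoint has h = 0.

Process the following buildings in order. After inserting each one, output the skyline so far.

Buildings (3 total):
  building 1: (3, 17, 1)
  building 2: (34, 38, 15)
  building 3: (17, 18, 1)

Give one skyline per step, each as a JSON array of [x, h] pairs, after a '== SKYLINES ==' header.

== SKYLINES ==
[[3,1],[17,0]]
[[3,1],[17,0],[34,15],[38,0]]
[[3,1],[18,0],[34,15],[38,0]]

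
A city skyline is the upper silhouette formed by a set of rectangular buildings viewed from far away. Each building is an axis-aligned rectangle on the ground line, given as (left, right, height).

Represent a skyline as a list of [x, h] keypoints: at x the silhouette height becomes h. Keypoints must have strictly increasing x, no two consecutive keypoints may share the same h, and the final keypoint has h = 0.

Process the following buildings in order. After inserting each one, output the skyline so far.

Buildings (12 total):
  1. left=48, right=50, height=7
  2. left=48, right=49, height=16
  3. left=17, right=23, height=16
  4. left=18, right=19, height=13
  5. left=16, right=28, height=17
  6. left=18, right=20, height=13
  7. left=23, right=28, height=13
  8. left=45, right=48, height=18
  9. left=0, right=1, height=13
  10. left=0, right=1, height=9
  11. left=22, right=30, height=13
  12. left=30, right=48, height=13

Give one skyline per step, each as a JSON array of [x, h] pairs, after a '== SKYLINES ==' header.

== SKYLINES ==
[[48,7],[50,0]]
[[48,16],[49,7],[50,0]]
[[17,16],[23,0],[48,16],[49,7],[50,0]]
[[17,16],[23,0],[48,16],[49,7],[50,0]]
[[16,17],[28,0],[48,16],[49,7],[50,0]]
[[16,17],[28,0],[48,16],[49,7],[50,0]]
[[16,17],[28,0],[48,16],[49,7],[50,0]]
[[16,17],[28,0],[45,18],[48,16],[49,7],[50,0]]
[[0,13],[1,0],[16,17],[28,0],[45,18],[48,16],[49,7],[50,0]]
[[0,13],[1,0],[16,17],[28,0],[45,18],[48,16],[49,7],[50,0]]
[[0,13],[1,0],[16,17],[28,13],[30,0],[45,18],[48,16],[49,7],[50,0]]
[[0,13],[1,0],[16,17],[28,13],[45,18],[48,16],[49,7],[50,0]]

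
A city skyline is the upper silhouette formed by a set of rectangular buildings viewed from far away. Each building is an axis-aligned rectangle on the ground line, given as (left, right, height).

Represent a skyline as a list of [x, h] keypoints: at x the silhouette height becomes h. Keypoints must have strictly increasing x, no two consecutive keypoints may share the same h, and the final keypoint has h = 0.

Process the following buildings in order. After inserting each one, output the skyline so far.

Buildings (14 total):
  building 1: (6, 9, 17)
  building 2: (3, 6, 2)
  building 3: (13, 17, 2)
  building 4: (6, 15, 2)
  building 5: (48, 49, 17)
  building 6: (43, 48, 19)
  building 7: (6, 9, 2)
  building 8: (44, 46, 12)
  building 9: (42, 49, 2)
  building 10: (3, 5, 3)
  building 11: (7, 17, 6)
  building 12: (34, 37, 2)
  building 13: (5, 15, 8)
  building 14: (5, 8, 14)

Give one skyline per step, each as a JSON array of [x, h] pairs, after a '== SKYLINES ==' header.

== SKYLINES ==
[[6,17],[9,0]]
[[3,2],[6,17],[9,0]]
[[3,2],[6,17],[9,0],[13,2],[17,0]]
[[3,2],[6,17],[9,2],[17,0]]
[[3,2],[6,17],[9,2],[17,0],[48,17],[49,0]]
[[3,2],[6,17],[9,2],[17,0],[43,19],[48,17],[49,0]]
[[3,2],[6,17],[9,2],[17,0],[43,19],[48,17],[49,0]]
[[3,2],[6,17],[9,2],[17,0],[43,19],[48,17],[49,0]]
[[3,2],[6,17],[9,2],[17,0],[42,2],[43,19],[48,17],[49,0]]
[[3,3],[5,2],[6,17],[9,2],[17,0],[42,2],[43,19],[48,17],[49,0]]
[[3,3],[5,2],[6,17],[9,6],[17,0],[42,2],[43,19],[48,17],[49,0]]
[[3,3],[5,2],[6,17],[9,6],[17,0],[34,2],[37,0],[42,2],[43,19],[48,17],[49,0]]
[[3,3],[5,8],[6,17],[9,8],[15,6],[17,0],[34,2],[37,0],[42,2],[43,19],[48,17],[49,0]]
[[3,3],[5,14],[6,17],[9,8],[15,6],[17,0],[34,2],[37,0],[42,2],[43,19],[48,17],[49,0]]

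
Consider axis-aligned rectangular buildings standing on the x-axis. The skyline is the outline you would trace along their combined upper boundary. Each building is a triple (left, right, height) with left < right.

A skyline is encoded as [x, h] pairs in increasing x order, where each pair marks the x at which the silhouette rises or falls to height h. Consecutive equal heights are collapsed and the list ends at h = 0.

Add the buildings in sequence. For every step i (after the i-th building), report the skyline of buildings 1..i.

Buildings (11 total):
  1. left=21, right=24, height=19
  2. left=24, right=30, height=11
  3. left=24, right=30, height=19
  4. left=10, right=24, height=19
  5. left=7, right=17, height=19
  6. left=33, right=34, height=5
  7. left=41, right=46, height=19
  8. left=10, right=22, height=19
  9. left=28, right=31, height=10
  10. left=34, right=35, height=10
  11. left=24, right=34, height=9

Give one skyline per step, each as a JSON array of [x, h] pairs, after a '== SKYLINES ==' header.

== SKYLINES ==
[[21,19],[24,0]]
[[21,19],[24,11],[30,0]]
[[21,19],[30,0]]
[[10,19],[30,0]]
[[7,19],[30,0]]
[[7,19],[30,0],[33,5],[34,0]]
[[7,19],[30,0],[33,5],[34,0],[41,19],[46,0]]
[[7,19],[30,0],[33,5],[34,0],[41,19],[46,0]]
[[7,19],[30,10],[31,0],[33,5],[34,0],[41,19],[46,0]]
[[7,19],[30,10],[31,0],[33,5],[34,10],[35,0],[41,19],[46,0]]
[[7,19],[30,10],[31,9],[34,10],[35,0],[41,19],[46,0]]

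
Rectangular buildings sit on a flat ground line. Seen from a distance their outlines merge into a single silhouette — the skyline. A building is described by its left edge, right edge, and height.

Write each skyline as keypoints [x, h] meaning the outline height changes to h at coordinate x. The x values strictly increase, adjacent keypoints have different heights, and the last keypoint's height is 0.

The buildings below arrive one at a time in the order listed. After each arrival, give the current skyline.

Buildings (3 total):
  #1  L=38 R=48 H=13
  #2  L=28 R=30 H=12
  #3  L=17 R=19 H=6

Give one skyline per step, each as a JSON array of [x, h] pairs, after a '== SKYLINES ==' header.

== SKYLINES ==
[[38,13],[48,0]]
[[28,12],[30,0],[38,13],[48,0]]
[[17,6],[19,0],[28,12],[30,0],[38,13],[48,0]]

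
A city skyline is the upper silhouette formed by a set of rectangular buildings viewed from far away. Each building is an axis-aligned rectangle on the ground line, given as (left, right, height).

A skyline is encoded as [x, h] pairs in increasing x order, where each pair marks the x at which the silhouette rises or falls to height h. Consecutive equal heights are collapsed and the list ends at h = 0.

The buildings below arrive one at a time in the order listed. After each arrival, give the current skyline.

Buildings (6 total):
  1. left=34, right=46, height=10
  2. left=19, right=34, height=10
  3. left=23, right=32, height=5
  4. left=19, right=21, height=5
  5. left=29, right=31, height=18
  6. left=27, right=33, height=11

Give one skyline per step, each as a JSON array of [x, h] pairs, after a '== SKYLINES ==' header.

== SKYLINES ==
[[34,10],[46,0]]
[[19,10],[46,0]]
[[19,10],[46,0]]
[[19,10],[46,0]]
[[19,10],[29,18],[31,10],[46,0]]
[[19,10],[27,11],[29,18],[31,11],[33,10],[46,0]]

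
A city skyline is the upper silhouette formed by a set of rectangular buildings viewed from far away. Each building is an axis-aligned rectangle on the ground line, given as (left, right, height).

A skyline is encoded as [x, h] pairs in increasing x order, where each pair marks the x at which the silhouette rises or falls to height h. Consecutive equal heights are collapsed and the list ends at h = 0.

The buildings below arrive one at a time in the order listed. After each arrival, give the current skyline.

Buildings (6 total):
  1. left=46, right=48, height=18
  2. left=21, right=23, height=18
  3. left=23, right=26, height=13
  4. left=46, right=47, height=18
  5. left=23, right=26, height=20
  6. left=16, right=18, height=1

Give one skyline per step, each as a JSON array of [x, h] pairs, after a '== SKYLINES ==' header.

== SKYLINES ==
[[46,18],[48,0]]
[[21,18],[23,0],[46,18],[48,0]]
[[21,18],[23,13],[26,0],[46,18],[48,0]]
[[21,18],[23,13],[26,0],[46,18],[48,0]]
[[21,18],[23,20],[26,0],[46,18],[48,0]]
[[16,1],[18,0],[21,18],[23,20],[26,0],[46,18],[48,0]]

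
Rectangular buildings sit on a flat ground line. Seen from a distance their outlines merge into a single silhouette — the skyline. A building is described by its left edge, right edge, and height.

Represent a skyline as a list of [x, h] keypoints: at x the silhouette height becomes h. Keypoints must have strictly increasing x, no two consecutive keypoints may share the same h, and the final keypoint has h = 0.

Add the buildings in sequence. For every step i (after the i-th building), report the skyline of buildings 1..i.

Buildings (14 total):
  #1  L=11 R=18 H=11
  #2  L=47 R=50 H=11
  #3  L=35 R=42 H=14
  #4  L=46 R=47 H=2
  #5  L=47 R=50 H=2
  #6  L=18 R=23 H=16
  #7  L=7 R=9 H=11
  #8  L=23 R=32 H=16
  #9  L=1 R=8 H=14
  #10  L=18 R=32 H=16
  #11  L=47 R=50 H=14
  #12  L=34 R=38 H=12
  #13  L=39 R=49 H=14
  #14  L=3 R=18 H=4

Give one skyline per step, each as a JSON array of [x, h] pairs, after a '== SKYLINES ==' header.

== SKYLINES ==
[[11,11],[18,0]]
[[11,11],[18,0],[47,11],[50,0]]
[[11,11],[18,0],[35,14],[42,0],[47,11],[50,0]]
[[11,11],[18,0],[35,14],[42,0],[46,2],[47,11],[50,0]]
[[11,11],[18,0],[35,14],[42,0],[46,2],[47,11],[50,0]]
[[11,11],[18,16],[23,0],[35,14],[42,0],[46,2],[47,11],[50,0]]
[[7,11],[9,0],[11,11],[18,16],[23,0],[35,14],[42,0],[46,2],[47,11],[50,0]]
[[7,11],[9,0],[11,11],[18,16],[32,0],[35,14],[42,0],[46,2],[47,11],[50,0]]
[[1,14],[8,11],[9,0],[11,11],[18,16],[32,0],[35,14],[42,0],[46,2],[47,11],[50,0]]
[[1,14],[8,11],[9,0],[11,11],[18,16],[32,0],[35,14],[42,0],[46,2],[47,11],[50,0]]
[[1,14],[8,11],[9,0],[11,11],[18,16],[32,0],[35,14],[42,0],[46,2],[47,14],[50,0]]
[[1,14],[8,11],[9,0],[11,11],[18,16],[32,0],[34,12],[35,14],[42,0],[46,2],[47,14],[50,0]]
[[1,14],[8,11],[9,0],[11,11],[18,16],[32,0],[34,12],[35,14],[50,0]]
[[1,14],[8,11],[9,4],[11,11],[18,16],[32,0],[34,12],[35,14],[50,0]]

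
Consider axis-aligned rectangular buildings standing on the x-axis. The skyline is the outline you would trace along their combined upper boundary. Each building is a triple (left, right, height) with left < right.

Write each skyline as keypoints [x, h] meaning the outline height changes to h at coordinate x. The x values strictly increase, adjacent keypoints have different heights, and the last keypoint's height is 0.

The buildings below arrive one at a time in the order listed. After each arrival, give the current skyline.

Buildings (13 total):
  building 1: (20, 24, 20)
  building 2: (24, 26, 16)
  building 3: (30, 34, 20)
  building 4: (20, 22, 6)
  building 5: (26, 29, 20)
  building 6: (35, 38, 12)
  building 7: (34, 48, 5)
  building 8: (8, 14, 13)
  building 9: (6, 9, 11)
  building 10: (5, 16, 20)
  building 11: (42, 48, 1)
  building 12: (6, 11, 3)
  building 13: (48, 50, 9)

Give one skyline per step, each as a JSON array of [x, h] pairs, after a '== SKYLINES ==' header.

== SKYLINES ==
[[20,20],[24,0]]
[[20,20],[24,16],[26,0]]
[[20,20],[24,16],[26,0],[30,20],[34,0]]
[[20,20],[24,16],[26,0],[30,20],[34,0]]
[[20,20],[24,16],[26,20],[29,0],[30,20],[34,0]]
[[20,20],[24,16],[26,20],[29,0],[30,20],[34,0],[35,12],[38,0]]
[[20,20],[24,16],[26,20],[29,0],[30,20],[34,5],[35,12],[38,5],[48,0]]
[[8,13],[14,0],[20,20],[24,16],[26,20],[29,0],[30,20],[34,5],[35,12],[38,5],[48,0]]
[[6,11],[8,13],[14,0],[20,20],[24,16],[26,20],[29,0],[30,20],[34,5],[35,12],[38,5],[48,0]]
[[5,20],[16,0],[20,20],[24,16],[26,20],[29,0],[30,20],[34,5],[35,12],[38,5],[48,0]]
[[5,20],[16,0],[20,20],[24,16],[26,20],[29,0],[30,20],[34,5],[35,12],[38,5],[48,0]]
[[5,20],[16,0],[20,20],[24,16],[26,20],[29,0],[30,20],[34,5],[35,12],[38,5],[48,0]]
[[5,20],[16,0],[20,20],[24,16],[26,20],[29,0],[30,20],[34,5],[35,12],[38,5],[48,9],[50,0]]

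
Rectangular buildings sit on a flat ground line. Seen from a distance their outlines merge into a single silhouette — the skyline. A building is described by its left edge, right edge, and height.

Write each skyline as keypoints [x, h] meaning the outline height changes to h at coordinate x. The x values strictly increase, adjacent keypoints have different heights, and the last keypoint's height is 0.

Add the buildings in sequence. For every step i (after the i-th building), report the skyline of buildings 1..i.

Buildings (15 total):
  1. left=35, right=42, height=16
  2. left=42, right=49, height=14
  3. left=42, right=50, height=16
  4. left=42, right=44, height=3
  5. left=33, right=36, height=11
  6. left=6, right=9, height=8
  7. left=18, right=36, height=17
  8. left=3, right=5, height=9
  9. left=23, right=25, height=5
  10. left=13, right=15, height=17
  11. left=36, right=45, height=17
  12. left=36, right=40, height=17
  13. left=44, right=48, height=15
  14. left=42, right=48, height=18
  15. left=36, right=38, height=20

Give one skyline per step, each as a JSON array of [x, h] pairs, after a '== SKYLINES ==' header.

== SKYLINES ==
[[35,16],[42,0]]
[[35,16],[42,14],[49,0]]
[[35,16],[50,0]]
[[35,16],[50,0]]
[[33,11],[35,16],[50,0]]
[[6,8],[9,0],[33,11],[35,16],[50,0]]
[[6,8],[9,0],[18,17],[36,16],[50,0]]
[[3,9],[5,0],[6,8],[9,0],[18,17],[36,16],[50,0]]
[[3,9],[5,0],[6,8],[9,0],[18,17],[36,16],[50,0]]
[[3,9],[5,0],[6,8],[9,0],[13,17],[15,0],[18,17],[36,16],[50,0]]
[[3,9],[5,0],[6,8],[9,0],[13,17],[15,0],[18,17],[45,16],[50,0]]
[[3,9],[5,0],[6,8],[9,0],[13,17],[15,0],[18,17],[45,16],[50,0]]
[[3,9],[5,0],[6,8],[9,0],[13,17],[15,0],[18,17],[45,16],[50,0]]
[[3,9],[5,0],[6,8],[9,0],[13,17],[15,0],[18,17],[42,18],[48,16],[50,0]]
[[3,9],[5,0],[6,8],[9,0],[13,17],[15,0],[18,17],[36,20],[38,17],[42,18],[48,16],[50,0]]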